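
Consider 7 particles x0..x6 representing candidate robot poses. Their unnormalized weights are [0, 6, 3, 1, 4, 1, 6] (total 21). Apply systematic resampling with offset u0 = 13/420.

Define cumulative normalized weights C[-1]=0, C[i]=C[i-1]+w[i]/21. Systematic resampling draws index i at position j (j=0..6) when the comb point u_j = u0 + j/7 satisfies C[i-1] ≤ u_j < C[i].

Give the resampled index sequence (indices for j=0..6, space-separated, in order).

1 1 2 3 4 6 6

C = [0, 2/7, 3/7, 10/21, 2/3, 5/7, 1]
j=0: u_0=13/420 ∈ [0, 2/7) → index 1
j=1: u_1=73/420 ∈ [0, 2/7) → index 1
j=2: u_2=19/60 ∈ [2/7, 3/7) → index 2
j=3: u_3=193/420 ∈ [3/7, 10/21) → index 3
j=4: u_4=253/420 ∈ [10/21, 2/3) → index 4
j=5: u_5=313/420 ∈ [5/7, 1) → index 6
j=6: u_6=373/420 ∈ [5/7, 1) → index 6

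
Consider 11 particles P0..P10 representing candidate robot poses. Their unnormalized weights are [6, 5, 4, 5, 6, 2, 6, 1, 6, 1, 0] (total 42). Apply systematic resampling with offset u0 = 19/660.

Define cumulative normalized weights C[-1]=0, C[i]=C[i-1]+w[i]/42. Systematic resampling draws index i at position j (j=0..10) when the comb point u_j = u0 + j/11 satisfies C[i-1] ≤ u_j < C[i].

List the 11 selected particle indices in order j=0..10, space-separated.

0 0 1 2 3 4 4 5 6 8 8

C = [1/7, 11/42, 5/14, 10/21, 13/21, 2/3, 17/21, 5/6, 41/42, 1, 1]
j=0: u_0=19/660 ∈ [0, 1/7) → index 0
j=1: u_1=79/660 ∈ [0, 1/7) → index 0
j=2: u_2=139/660 ∈ [1/7, 11/42) → index 1
j=3: u_3=199/660 ∈ [11/42, 5/14) → index 2
j=4: u_4=259/660 ∈ [5/14, 10/21) → index 3
j=5: u_5=29/60 ∈ [10/21, 13/21) → index 4
j=6: u_6=379/660 ∈ [10/21, 13/21) → index 4
j=7: u_7=439/660 ∈ [13/21, 2/3) → index 5
j=8: u_8=499/660 ∈ [2/3, 17/21) → index 6
j=9: u_9=559/660 ∈ [5/6, 41/42) → index 8
j=10: u_10=619/660 ∈ [5/6, 41/42) → index 8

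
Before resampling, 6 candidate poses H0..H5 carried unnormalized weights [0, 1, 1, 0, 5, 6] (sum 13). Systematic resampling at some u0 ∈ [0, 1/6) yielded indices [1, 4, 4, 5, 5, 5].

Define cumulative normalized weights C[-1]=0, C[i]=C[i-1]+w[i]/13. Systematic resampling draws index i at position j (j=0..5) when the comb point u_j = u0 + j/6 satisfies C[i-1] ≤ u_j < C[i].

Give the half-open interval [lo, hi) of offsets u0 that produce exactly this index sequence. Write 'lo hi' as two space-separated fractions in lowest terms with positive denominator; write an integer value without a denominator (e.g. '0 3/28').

C = [0, 1/13, 2/13, 2/13, 7/13, 1]
j=0 picked index 1: u0 ∈ [0, 1/13)
j=1 picked index 4: u0 ∈ [-1/78, 29/78)
j=2 picked index 4: u0 ∈ [-7/39, 8/39)
j=3 picked index 5: u0 ∈ [1/26, 1/2)
j=4 picked index 5: u0 ∈ [-5/39, 1/3)
j=5 picked index 5: u0 ∈ [-23/78, 1/6)
intersection: [1/26, 1/13)

1/26 1/13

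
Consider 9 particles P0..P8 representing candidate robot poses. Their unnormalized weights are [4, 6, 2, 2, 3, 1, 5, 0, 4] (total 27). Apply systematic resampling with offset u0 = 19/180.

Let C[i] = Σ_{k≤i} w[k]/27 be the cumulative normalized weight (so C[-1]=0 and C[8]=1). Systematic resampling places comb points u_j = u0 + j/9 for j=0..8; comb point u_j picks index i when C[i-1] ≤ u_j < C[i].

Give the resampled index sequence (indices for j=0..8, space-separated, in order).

C = [4/27, 10/27, 4/9, 14/27, 17/27, 2/3, 23/27, 23/27, 1]
j=0: u_0=19/180 ∈ [0, 4/27) → index 0
j=1: u_1=13/60 ∈ [4/27, 10/27) → index 1
j=2: u_2=59/180 ∈ [4/27, 10/27) → index 1
j=3: u_3=79/180 ∈ [10/27, 4/9) → index 2
j=4: u_4=11/20 ∈ [14/27, 17/27) → index 4
j=5: u_5=119/180 ∈ [17/27, 2/3) → index 5
j=6: u_6=139/180 ∈ [2/3, 23/27) → index 6
j=7: u_7=53/60 ∈ [23/27, 1) → index 8
j=8: u_8=179/180 ∈ [23/27, 1) → index 8

0 1 1 2 4 5 6 8 8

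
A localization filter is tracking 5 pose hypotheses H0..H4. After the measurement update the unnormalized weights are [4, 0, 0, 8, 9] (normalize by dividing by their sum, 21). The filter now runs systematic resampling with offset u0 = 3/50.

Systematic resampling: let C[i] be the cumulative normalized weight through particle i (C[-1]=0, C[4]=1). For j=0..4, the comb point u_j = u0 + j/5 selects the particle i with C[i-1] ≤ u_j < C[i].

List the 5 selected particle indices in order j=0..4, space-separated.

0 3 3 4 4

C = [4/21, 4/21, 4/21, 4/7, 1]
j=0: u_0=3/50 ∈ [0, 4/21) → index 0
j=1: u_1=13/50 ∈ [4/21, 4/7) → index 3
j=2: u_2=23/50 ∈ [4/21, 4/7) → index 3
j=3: u_3=33/50 ∈ [4/7, 1) → index 4
j=4: u_4=43/50 ∈ [4/7, 1) → index 4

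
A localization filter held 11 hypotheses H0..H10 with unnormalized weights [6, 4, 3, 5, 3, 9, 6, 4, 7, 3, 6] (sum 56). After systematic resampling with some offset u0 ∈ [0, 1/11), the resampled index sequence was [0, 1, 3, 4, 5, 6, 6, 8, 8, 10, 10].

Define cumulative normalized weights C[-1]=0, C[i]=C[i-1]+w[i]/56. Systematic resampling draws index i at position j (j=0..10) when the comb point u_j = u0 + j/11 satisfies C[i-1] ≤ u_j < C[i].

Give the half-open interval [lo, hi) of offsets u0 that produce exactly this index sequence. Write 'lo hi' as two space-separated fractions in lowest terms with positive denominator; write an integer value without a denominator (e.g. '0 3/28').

25/308 27/308

C = [3/28, 5/28, 13/56, 9/28, 3/8, 15/28, 9/14, 5/7, 47/56, 25/28, 1]
j=0 picked index 0: u0 ∈ [0, 3/28)
j=1 picked index 1: u0 ∈ [5/308, 27/308)
j=2 picked index 3: u0 ∈ [31/616, 43/308)
j=3 picked index 4: u0 ∈ [15/308, 9/88)
j=4 picked index 5: u0 ∈ [1/88, 53/308)
j=5 picked index 6: u0 ∈ [25/308, 29/154)
j=6 picked index 6: u0 ∈ [-3/308, 15/154)
j=7 picked index 8: u0 ∈ [6/77, 125/616)
j=8 picked index 8: u0 ∈ [-1/77, 69/616)
j=9 picked index 10: u0 ∈ [23/308, 2/11)
j=10 picked index 10: u0 ∈ [-5/308, 1/11)
intersection: [25/308, 27/308)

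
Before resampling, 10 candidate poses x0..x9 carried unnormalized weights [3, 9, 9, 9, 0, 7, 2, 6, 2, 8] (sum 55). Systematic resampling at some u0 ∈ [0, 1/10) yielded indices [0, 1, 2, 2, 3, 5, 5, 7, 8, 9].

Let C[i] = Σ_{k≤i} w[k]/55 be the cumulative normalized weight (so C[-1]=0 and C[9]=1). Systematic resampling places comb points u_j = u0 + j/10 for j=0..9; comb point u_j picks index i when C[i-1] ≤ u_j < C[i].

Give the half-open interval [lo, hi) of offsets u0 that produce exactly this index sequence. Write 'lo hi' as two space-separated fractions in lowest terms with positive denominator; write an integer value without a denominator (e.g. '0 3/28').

C = [3/55, 12/55, 21/55, 6/11, 6/11, 37/55, 39/55, 9/11, 47/55, 1]
j=0 picked index 0: u0 ∈ [0, 3/55)
j=1 picked index 1: u0 ∈ [-1/22, 13/110)
j=2 picked index 2: u0 ∈ [1/55, 2/11)
j=3 picked index 2: u0 ∈ [-9/110, 9/110)
j=4 picked index 3: u0 ∈ [-1/55, 8/55)
j=5 picked index 5: u0 ∈ [1/22, 19/110)
j=6 picked index 5: u0 ∈ [-3/55, 4/55)
j=7 picked index 7: u0 ∈ [1/110, 13/110)
j=8 picked index 8: u0 ∈ [1/55, 3/55)
j=9 picked index 9: u0 ∈ [-1/22, 1/10)
intersection: [1/22, 3/55)

1/22 3/55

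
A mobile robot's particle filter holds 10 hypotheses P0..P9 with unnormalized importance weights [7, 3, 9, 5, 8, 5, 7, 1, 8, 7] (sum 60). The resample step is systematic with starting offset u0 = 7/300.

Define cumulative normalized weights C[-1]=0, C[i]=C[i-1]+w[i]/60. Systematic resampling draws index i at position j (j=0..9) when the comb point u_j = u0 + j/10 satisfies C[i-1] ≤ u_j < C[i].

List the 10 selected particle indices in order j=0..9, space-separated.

0 1 2 3 4 4 6 6 8 9

C = [7/60, 1/6, 19/60, 2/5, 8/15, 37/60, 11/15, 3/4, 53/60, 1]
j=0: u_0=7/300 ∈ [0, 7/60) → index 0
j=1: u_1=37/300 ∈ [7/60, 1/6) → index 1
j=2: u_2=67/300 ∈ [1/6, 19/60) → index 2
j=3: u_3=97/300 ∈ [19/60, 2/5) → index 3
j=4: u_4=127/300 ∈ [2/5, 8/15) → index 4
j=5: u_5=157/300 ∈ [2/5, 8/15) → index 4
j=6: u_6=187/300 ∈ [37/60, 11/15) → index 6
j=7: u_7=217/300 ∈ [37/60, 11/15) → index 6
j=8: u_8=247/300 ∈ [3/4, 53/60) → index 8
j=9: u_9=277/300 ∈ [53/60, 1) → index 9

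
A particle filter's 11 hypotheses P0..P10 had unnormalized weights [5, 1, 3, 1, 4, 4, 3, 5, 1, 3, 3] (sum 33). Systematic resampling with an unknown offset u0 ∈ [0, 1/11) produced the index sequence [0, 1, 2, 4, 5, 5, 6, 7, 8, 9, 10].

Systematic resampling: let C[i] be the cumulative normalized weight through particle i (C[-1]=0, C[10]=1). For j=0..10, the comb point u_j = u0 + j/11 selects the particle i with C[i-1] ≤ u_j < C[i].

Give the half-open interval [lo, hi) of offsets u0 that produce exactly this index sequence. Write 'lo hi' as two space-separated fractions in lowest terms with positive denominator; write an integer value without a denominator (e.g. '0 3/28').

C = [5/33, 2/11, 3/11, 10/33, 14/33, 6/11, 7/11, 26/33, 9/11, 10/11, 1]
j=0 picked index 0: u0 ∈ [0, 5/33)
j=1 picked index 1: u0 ∈ [2/33, 1/11)
j=2 picked index 2: u0 ∈ [0, 1/11)
j=3 picked index 4: u0 ∈ [1/33, 5/33)
j=4 picked index 5: u0 ∈ [2/33, 2/11)
j=5 picked index 5: u0 ∈ [-1/33, 1/11)
j=6 picked index 6: u0 ∈ [0, 1/11)
j=7 picked index 7: u0 ∈ [0, 5/33)
j=8 picked index 8: u0 ∈ [2/33, 1/11)
j=9 picked index 9: u0 ∈ [0, 1/11)
j=10 picked index 10: u0 ∈ [0, 1/11)
intersection: [2/33, 1/11)

2/33 1/11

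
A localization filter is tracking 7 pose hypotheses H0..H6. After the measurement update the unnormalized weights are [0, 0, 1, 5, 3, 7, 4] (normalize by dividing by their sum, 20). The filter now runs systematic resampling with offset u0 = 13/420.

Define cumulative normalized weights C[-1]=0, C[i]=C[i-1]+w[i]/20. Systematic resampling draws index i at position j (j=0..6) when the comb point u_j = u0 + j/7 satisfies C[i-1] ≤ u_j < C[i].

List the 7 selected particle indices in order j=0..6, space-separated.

C = [0, 0, 1/20, 3/10, 9/20, 4/5, 1]
j=0: u_0=13/420 ∈ [0, 1/20) → index 2
j=1: u_1=73/420 ∈ [1/20, 3/10) → index 3
j=2: u_2=19/60 ∈ [3/10, 9/20) → index 4
j=3: u_3=193/420 ∈ [9/20, 4/5) → index 5
j=4: u_4=253/420 ∈ [9/20, 4/5) → index 5
j=5: u_5=313/420 ∈ [9/20, 4/5) → index 5
j=6: u_6=373/420 ∈ [4/5, 1) → index 6

2 3 4 5 5 5 6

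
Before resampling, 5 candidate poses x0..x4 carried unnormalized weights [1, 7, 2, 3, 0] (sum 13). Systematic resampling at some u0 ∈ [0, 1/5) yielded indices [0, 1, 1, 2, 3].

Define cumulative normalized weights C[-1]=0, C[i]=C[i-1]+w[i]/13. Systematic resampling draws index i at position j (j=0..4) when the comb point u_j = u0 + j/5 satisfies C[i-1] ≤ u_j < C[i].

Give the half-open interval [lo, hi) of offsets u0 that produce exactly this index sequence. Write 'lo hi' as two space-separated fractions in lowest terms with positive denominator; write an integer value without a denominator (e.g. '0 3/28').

C = [1/13, 8/13, 10/13, 1, 1]
j=0 picked index 0: u0 ∈ [0, 1/13)
j=1 picked index 1: u0 ∈ [-8/65, 27/65)
j=2 picked index 1: u0 ∈ [-21/65, 14/65)
j=3 picked index 2: u0 ∈ [1/65, 11/65)
j=4 picked index 3: u0 ∈ [-2/65, 1/5)
intersection: [1/65, 1/13)

1/65 1/13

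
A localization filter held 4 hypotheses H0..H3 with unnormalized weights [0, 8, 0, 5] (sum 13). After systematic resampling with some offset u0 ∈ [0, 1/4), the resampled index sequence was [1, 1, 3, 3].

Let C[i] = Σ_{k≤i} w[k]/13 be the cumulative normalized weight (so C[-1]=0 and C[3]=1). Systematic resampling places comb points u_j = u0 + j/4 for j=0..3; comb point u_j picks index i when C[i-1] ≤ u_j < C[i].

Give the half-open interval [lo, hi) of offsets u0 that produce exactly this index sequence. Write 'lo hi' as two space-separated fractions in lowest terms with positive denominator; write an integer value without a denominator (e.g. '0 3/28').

C = [0, 8/13, 8/13, 1]
j=0 picked index 1: u0 ∈ [0, 8/13)
j=1 picked index 1: u0 ∈ [-1/4, 19/52)
j=2 picked index 3: u0 ∈ [3/26, 1/2)
j=3 picked index 3: u0 ∈ [-7/52, 1/4)
intersection: [3/26, 1/4)

3/26 1/4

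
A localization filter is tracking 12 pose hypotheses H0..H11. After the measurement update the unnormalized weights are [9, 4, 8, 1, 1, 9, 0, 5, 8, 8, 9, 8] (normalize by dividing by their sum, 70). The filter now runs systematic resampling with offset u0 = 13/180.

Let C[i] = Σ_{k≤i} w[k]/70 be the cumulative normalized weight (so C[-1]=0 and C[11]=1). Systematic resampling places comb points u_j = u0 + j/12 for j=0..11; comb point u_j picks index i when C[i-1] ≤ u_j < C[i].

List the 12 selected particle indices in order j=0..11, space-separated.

C = [9/70, 13/70, 3/10, 11/35, 23/70, 16/35, 16/35, 37/70, 9/14, 53/70, 31/35, 1]
j=0: u_0=13/180 ∈ [0, 9/70) → index 0
j=1: u_1=7/45 ∈ [9/70, 13/70) → index 1
j=2: u_2=43/180 ∈ [13/70, 3/10) → index 2
j=3: u_3=29/90 ∈ [11/35, 23/70) → index 4
j=4: u_4=73/180 ∈ [23/70, 16/35) → index 5
j=5: u_5=22/45 ∈ [16/35, 37/70) → index 7
j=6: u_6=103/180 ∈ [37/70, 9/14) → index 8
j=7: u_7=59/90 ∈ [9/14, 53/70) → index 9
j=8: u_8=133/180 ∈ [9/14, 53/70) → index 9
j=9: u_9=37/45 ∈ [53/70, 31/35) → index 10
j=10: u_10=163/180 ∈ [31/35, 1) → index 11
j=11: u_11=89/90 ∈ [31/35, 1) → index 11

0 1 2 4 5 7 8 9 9 10 11 11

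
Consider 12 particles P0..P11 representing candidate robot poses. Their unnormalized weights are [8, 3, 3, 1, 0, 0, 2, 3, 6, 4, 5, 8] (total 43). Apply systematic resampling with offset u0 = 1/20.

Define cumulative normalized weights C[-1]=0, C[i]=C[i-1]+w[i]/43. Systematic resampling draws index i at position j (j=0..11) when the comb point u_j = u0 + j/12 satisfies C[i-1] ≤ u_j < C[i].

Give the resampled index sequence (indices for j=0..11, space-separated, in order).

0 0 1 2 6 8 8 9 10 10 11 11

C = [8/43, 11/43, 14/43, 15/43, 15/43, 15/43, 17/43, 20/43, 26/43, 30/43, 35/43, 1]
j=0: u_0=1/20 ∈ [0, 8/43) → index 0
j=1: u_1=2/15 ∈ [0, 8/43) → index 0
j=2: u_2=13/60 ∈ [8/43, 11/43) → index 1
j=3: u_3=3/10 ∈ [11/43, 14/43) → index 2
j=4: u_4=23/60 ∈ [15/43, 17/43) → index 6
j=5: u_5=7/15 ∈ [20/43, 26/43) → index 8
j=6: u_6=11/20 ∈ [20/43, 26/43) → index 8
j=7: u_7=19/30 ∈ [26/43, 30/43) → index 9
j=8: u_8=43/60 ∈ [30/43, 35/43) → index 10
j=9: u_9=4/5 ∈ [30/43, 35/43) → index 10
j=10: u_10=53/60 ∈ [35/43, 1) → index 11
j=11: u_11=29/30 ∈ [35/43, 1) → index 11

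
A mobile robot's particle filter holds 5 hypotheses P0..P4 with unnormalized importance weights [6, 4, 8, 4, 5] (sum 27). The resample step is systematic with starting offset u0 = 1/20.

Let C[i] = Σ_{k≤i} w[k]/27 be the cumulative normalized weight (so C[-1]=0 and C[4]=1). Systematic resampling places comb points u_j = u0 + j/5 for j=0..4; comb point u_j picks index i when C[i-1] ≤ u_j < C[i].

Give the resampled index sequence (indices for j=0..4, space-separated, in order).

C = [2/9, 10/27, 2/3, 22/27, 1]
j=0: u_0=1/20 ∈ [0, 2/9) → index 0
j=1: u_1=1/4 ∈ [2/9, 10/27) → index 1
j=2: u_2=9/20 ∈ [10/27, 2/3) → index 2
j=3: u_3=13/20 ∈ [10/27, 2/3) → index 2
j=4: u_4=17/20 ∈ [22/27, 1) → index 4

0 1 2 2 4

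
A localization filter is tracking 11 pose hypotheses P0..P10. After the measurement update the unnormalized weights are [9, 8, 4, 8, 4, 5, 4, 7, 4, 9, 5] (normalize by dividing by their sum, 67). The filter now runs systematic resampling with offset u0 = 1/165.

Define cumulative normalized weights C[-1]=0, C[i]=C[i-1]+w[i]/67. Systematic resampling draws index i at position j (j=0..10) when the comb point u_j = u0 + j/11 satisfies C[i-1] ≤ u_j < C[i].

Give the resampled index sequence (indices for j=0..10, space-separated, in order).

0 0 1 2 3 4 5 7 8 9 9

C = [9/67, 17/67, 21/67, 29/67, 33/67, 38/67, 42/67, 49/67, 53/67, 62/67, 1]
j=0: u_0=1/165 ∈ [0, 9/67) → index 0
j=1: u_1=16/165 ∈ [0, 9/67) → index 0
j=2: u_2=31/165 ∈ [9/67, 17/67) → index 1
j=3: u_3=46/165 ∈ [17/67, 21/67) → index 2
j=4: u_4=61/165 ∈ [21/67, 29/67) → index 3
j=5: u_5=76/165 ∈ [29/67, 33/67) → index 4
j=6: u_6=91/165 ∈ [33/67, 38/67) → index 5
j=7: u_7=106/165 ∈ [42/67, 49/67) → index 7
j=8: u_8=11/15 ∈ [49/67, 53/67) → index 8
j=9: u_9=136/165 ∈ [53/67, 62/67) → index 9
j=10: u_10=151/165 ∈ [53/67, 62/67) → index 9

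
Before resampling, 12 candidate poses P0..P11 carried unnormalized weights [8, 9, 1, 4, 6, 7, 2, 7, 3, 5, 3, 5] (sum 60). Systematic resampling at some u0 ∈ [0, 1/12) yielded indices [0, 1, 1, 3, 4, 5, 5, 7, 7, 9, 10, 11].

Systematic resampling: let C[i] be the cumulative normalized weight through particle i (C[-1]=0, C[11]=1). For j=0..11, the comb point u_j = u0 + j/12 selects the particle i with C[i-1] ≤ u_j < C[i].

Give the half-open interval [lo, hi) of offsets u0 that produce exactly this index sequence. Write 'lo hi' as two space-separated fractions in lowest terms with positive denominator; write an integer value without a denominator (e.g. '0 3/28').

1/20 1/15

C = [2/15, 17/60, 3/10, 11/30, 7/15, 7/12, 37/60, 11/15, 47/60, 13/15, 11/12, 1]
j=0 picked index 0: u0 ∈ [0, 2/15)
j=1 picked index 1: u0 ∈ [1/20, 1/5)
j=2 picked index 1: u0 ∈ [-1/30, 7/60)
j=3 picked index 3: u0 ∈ [1/20, 7/60)
j=4 picked index 4: u0 ∈ [1/30, 2/15)
j=5 picked index 5: u0 ∈ [1/20, 1/6)
j=6 picked index 5: u0 ∈ [-1/30, 1/12)
j=7 picked index 7: u0 ∈ [1/30, 3/20)
j=8 picked index 7: u0 ∈ [-1/20, 1/15)
j=9 picked index 9: u0 ∈ [1/30, 7/60)
j=10 picked index 10: u0 ∈ [1/30, 1/12)
j=11 picked index 11: u0 ∈ [0, 1/12)
intersection: [1/20, 1/15)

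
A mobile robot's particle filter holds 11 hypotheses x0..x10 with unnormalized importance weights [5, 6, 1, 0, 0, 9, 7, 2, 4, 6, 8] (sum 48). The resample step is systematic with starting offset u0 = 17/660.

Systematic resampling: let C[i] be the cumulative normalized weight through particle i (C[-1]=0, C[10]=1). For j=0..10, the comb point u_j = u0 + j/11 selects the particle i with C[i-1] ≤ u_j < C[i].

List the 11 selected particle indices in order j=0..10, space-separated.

C = [5/48, 11/48, 1/4, 1/4, 1/4, 7/16, 7/12, 5/8, 17/24, 5/6, 1]
j=0: u_0=17/660 ∈ [0, 5/48) → index 0
j=1: u_1=7/60 ∈ [5/48, 11/48) → index 1
j=2: u_2=137/660 ∈ [5/48, 11/48) → index 1
j=3: u_3=197/660 ∈ [1/4, 7/16) → index 5
j=4: u_4=257/660 ∈ [1/4, 7/16) → index 5
j=5: u_5=317/660 ∈ [7/16, 7/12) → index 6
j=6: u_6=377/660 ∈ [7/16, 7/12) → index 6
j=7: u_7=437/660 ∈ [5/8, 17/24) → index 8
j=8: u_8=497/660 ∈ [17/24, 5/6) → index 9
j=9: u_9=557/660 ∈ [5/6, 1) → index 10
j=10: u_10=617/660 ∈ [5/6, 1) → index 10

0 1 1 5 5 6 6 8 9 10 10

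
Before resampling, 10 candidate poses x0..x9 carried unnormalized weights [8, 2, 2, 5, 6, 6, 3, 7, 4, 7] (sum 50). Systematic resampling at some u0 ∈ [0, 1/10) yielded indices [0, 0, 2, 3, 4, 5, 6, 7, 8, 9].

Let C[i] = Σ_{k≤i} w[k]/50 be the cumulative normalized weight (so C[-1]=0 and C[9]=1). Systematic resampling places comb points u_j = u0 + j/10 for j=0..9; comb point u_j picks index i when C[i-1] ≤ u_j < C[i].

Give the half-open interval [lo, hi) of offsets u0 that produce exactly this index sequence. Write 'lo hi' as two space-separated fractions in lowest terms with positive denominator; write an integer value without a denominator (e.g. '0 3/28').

0 1/25

C = [4/25, 1/5, 6/25, 17/50, 23/50, 29/50, 16/25, 39/50, 43/50, 1]
j=0 picked index 0: u0 ∈ [0, 4/25)
j=1 picked index 0: u0 ∈ [-1/10, 3/50)
j=2 picked index 2: u0 ∈ [0, 1/25)
j=3 picked index 3: u0 ∈ [-3/50, 1/25)
j=4 picked index 4: u0 ∈ [-3/50, 3/50)
j=5 picked index 5: u0 ∈ [-1/25, 2/25)
j=6 picked index 6: u0 ∈ [-1/50, 1/25)
j=7 picked index 7: u0 ∈ [-3/50, 2/25)
j=8 picked index 8: u0 ∈ [-1/50, 3/50)
j=9 picked index 9: u0 ∈ [-1/25, 1/10)
intersection: [0, 1/25)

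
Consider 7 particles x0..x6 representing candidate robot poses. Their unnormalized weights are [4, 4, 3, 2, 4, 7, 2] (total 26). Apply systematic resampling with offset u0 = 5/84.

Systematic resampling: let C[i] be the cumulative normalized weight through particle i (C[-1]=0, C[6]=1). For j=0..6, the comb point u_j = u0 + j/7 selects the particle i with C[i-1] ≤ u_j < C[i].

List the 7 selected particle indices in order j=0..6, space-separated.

C = [2/13, 4/13, 11/26, 1/2, 17/26, 12/13, 1]
j=0: u_0=5/84 ∈ [0, 2/13) → index 0
j=1: u_1=17/84 ∈ [2/13, 4/13) → index 1
j=2: u_2=29/84 ∈ [4/13, 11/26) → index 2
j=3: u_3=41/84 ∈ [11/26, 1/2) → index 3
j=4: u_4=53/84 ∈ [1/2, 17/26) → index 4
j=5: u_5=65/84 ∈ [17/26, 12/13) → index 5
j=6: u_6=11/12 ∈ [17/26, 12/13) → index 5

0 1 2 3 4 5 5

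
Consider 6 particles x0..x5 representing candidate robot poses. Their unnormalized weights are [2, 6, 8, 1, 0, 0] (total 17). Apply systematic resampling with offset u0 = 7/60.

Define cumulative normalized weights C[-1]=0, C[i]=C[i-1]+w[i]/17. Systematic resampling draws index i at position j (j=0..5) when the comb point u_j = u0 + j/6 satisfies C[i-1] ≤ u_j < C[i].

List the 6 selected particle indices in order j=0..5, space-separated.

C = [2/17, 8/17, 16/17, 1, 1, 1]
j=0: u_0=7/60 ∈ [0, 2/17) → index 0
j=1: u_1=17/60 ∈ [2/17, 8/17) → index 1
j=2: u_2=9/20 ∈ [2/17, 8/17) → index 1
j=3: u_3=37/60 ∈ [8/17, 16/17) → index 2
j=4: u_4=47/60 ∈ [8/17, 16/17) → index 2
j=5: u_5=19/20 ∈ [16/17, 1) → index 3

0 1 1 2 2 3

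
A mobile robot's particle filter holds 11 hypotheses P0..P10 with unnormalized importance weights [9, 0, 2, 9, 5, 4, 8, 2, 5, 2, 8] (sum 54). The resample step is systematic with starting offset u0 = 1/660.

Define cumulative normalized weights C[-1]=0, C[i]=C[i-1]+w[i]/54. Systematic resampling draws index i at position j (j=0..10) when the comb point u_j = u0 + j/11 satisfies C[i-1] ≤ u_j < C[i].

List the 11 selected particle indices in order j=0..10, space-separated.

C = [1/6, 1/6, 11/54, 10/27, 25/54, 29/54, 37/54, 13/18, 22/27, 23/27, 1]
j=0: u_0=1/660 ∈ [0, 1/6) → index 0
j=1: u_1=61/660 ∈ [0, 1/6) → index 0
j=2: u_2=11/60 ∈ [1/6, 11/54) → index 2
j=3: u_3=181/660 ∈ [11/54, 10/27) → index 3
j=4: u_4=241/660 ∈ [11/54, 10/27) → index 3
j=5: u_5=301/660 ∈ [10/27, 25/54) → index 4
j=6: u_6=361/660 ∈ [29/54, 37/54) → index 6
j=7: u_7=421/660 ∈ [29/54, 37/54) → index 6
j=8: u_8=481/660 ∈ [13/18, 22/27) → index 8
j=9: u_9=541/660 ∈ [22/27, 23/27) → index 9
j=10: u_10=601/660 ∈ [23/27, 1) → index 10

0 0 2 3 3 4 6 6 8 9 10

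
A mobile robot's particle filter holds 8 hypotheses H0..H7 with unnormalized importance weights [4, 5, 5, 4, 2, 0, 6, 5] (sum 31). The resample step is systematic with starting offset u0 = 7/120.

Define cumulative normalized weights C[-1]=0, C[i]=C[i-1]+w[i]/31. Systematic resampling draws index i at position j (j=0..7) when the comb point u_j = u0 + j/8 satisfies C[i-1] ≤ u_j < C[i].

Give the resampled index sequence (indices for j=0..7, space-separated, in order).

0 1 2 2 3 6 6 7

C = [4/31, 9/31, 14/31, 18/31, 20/31, 20/31, 26/31, 1]
j=0: u_0=7/120 ∈ [0, 4/31) → index 0
j=1: u_1=11/60 ∈ [4/31, 9/31) → index 1
j=2: u_2=37/120 ∈ [9/31, 14/31) → index 2
j=3: u_3=13/30 ∈ [9/31, 14/31) → index 2
j=4: u_4=67/120 ∈ [14/31, 18/31) → index 3
j=5: u_5=41/60 ∈ [20/31, 26/31) → index 6
j=6: u_6=97/120 ∈ [20/31, 26/31) → index 6
j=7: u_7=14/15 ∈ [26/31, 1) → index 7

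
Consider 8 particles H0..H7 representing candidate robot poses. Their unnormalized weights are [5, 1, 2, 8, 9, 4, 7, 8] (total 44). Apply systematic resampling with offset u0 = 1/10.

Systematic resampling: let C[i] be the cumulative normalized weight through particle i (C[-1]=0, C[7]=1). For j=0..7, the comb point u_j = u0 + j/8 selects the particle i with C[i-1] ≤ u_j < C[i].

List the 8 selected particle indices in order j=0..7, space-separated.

0 3 3 4 5 6 7 7

C = [5/44, 3/22, 2/11, 4/11, 25/44, 29/44, 9/11, 1]
j=0: u_0=1/10 ∈ [0, 5/44) → index 0
j=1: u_1=9/40 ∈ [2/11, 4/11) → index 3
j=2: u_2=7/20 ∈ [2/11, 4/11) → index 3
j=3: u_3=19/40 ∈ [4/11, 25/44) → index 4
j=4: u_4=3/5 ∈ [25/44, 29/44) → index 5
j=5: u_5=29/40 ∈ [29/44, 9/11) → index 6
j=6: u_6=17/20 ∈ [9/11, 1) → index 7
j=7: u_7=39/40 ∈ [9/11, 1) → index 7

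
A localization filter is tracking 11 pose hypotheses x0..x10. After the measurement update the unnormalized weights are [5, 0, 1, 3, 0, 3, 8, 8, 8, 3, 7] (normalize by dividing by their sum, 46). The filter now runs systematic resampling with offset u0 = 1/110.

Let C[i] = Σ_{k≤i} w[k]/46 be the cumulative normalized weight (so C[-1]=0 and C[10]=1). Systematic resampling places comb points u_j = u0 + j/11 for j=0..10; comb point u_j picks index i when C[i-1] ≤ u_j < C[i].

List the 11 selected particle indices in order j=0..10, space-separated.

C = [5/46, 5/46, 3/23, 9/46, 9/46, 6/23, 10/23, 14/23, 18/23, 39/46, 1]
j=0: u_0=1/110 ∈ [0, 5/46) → index 0
j=1: u_1=1/10 ∈ [0, 5/46) → index 0
j=2: u_2=21/110 ∈ [3/23, 9/46) → index 3
j=3: u_3=31/110 ∈ [6/23, 10/23) → index 6
j=4: u_4=41/110 ∈ [6/23, 10/23) → index 6
j=5: u_5=51/110 ∈ [10/23, 14/23) → index 7
j=6: u_6=61/110 ∈ [10/23, 14/23) → index 7
j=7: u_7=71/110 ∈ [14/23, 18/23) → index 8
j=8: u_8=81/110 ∈ [14/23, 18/23) → index 8
j=9: u_9=91/110 ∈ [18/23, 39/46) → index 9
j=10: u_10=101/110 ∈ [39/46, 1) → index 10

0 0 3 6 6 7 7 8 8 9 10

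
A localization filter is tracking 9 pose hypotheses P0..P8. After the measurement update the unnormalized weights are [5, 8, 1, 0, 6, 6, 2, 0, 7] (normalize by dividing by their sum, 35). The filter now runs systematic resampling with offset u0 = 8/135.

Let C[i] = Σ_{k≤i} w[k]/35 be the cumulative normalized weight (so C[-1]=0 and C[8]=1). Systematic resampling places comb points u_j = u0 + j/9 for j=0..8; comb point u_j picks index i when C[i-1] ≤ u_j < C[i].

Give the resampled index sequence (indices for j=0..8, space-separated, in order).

0 1 1 2 4 5 5 8 8

C = [1/7, 13/35, 2/5, 2/5, 4/7, 26/35, 4/5, 4/5, 1]
j=0: u_0=8/135 ∈ [0, 1/7) → index 0
j=1: u_1=23/135 ∈ [1/7, 13/35) → index 1
j=2: u_2=38/135 ∈ [1/7, 13/35) → index 1
j=3: u_3=53/135 ∈ [13/35, 2/5) → index 2
j=4: u_4=68/135 ∈ [2/5, 4/7) → index 4
j=5: u_5=83/135 ∈ [4/7, 26/35) → index 5
j=6: u_6=98/135 ∈ [4/7, 26/35) → index 5
j=7: u_7=113/135 ∈ [4/5, 1) → index 8
j=8: u_8=128/135 ∈ [4/5, 1) → index 8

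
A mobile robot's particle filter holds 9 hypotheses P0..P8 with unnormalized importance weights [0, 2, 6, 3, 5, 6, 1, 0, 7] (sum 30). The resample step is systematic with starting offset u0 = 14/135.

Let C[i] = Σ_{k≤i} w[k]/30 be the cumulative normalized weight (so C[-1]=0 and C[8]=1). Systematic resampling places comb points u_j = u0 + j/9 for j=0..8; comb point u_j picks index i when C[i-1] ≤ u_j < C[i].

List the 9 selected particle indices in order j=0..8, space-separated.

2 2 3 4 5 5 8 8 8

C = [0, 1/15, 4/15, 11/30, 8/15, 11/15, 23/30, 23/30, 1]
j=0: u_0=14/135 ∈ [1/15, 4/15) → index 2
j=1: u_1=29/135 ∈ [1/15, 4/15) → index 2
j=2: u_2=44/135 ∈ [4/15, 11/30) → index 3
j=3: u_3=59/135 ∈ [11/30, 8/15) → index 4
j=4: u_4=74/135 ∈ [8/15, 11/15) → index 5
j=5: u_5=89/135 ∈ [8/15, 11/15) → index 5
j=6: u_6=104/135 ∈ [23/30, 1) → index 8
j=7: u_7=119/135 ∈ [23/30, 1) → index 8
j=8: u_8=134/135 ∈ [23/30, 1) → index 8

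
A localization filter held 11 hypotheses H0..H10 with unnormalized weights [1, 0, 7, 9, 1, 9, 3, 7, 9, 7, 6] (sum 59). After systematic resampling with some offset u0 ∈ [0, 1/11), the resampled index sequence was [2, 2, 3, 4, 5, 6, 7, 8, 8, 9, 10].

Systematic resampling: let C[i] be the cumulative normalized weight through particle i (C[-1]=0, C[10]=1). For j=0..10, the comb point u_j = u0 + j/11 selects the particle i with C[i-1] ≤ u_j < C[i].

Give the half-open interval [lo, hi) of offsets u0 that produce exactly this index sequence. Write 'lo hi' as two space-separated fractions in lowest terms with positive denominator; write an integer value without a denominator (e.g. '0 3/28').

1/59 21/649

C = [1/59, 1/59, 8/59, 17/59, 18/59, 27/59, 30/59, 37/59, 46/59, 53/59, 1]
j=0 picked index 2: u0 ∈ [1/59, 8/59)
j=1 picked index 2: u0 ∈ [-48/649, 29/649)
j=2 picked index 3: u0 ∈ [-30/649, 69/649)
j=3 picked index 4: u0 ∈ [10/649, 21/649)
j=4 picked index 5: u0 ∈ [-38/649, 61/649)
j=5 picked index 6: u0 ∈ [2/649, 35/649)
j=6 picked index 7: u0 ∈ [-24/649, 53/649)
j=7 picked index 8: u0 ∈ [-6/649, 93/649)
j=8 picked index 8: u0 ∈ [-65/649, 34/649)
j=9 picked index 9: u0 ∈ [-25/649, 52/649)
j=10 picked index 10: u0 ∈ [-7/649, 1/11)
intersection: [1/59, 21/649)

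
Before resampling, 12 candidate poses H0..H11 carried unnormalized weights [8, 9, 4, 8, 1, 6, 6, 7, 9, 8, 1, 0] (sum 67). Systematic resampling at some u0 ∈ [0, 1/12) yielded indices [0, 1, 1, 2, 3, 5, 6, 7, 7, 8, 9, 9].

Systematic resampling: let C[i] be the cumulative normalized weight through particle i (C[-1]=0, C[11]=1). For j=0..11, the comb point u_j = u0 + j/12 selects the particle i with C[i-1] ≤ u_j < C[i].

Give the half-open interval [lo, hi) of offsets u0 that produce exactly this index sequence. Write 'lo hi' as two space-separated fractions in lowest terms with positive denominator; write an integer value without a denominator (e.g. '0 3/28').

35/804 17/268

C = [8/67, 17/67, 21/67, 29/67, 30/67, 36/67, 42/67, 49/67, 58/67, 66/67, 1, 1]
j=0 picked index 0: u0 ∈ [0, 8/67)
j=1 picked index 1: u0 ∈ [29/804, 137/804)
j=2 picked index 1: u0 ∈ [-19/402, 35/402)
j=3 picked index 2: u0 ∈ [1/268, 17/268)
j=4 picked index 3: u0 ∈ [-4/201, 20/201)
j=5 picked index 5: u0 ∈ [25/804, 97/804)
j=6 picked index 6: u0 ∈ [5/134, 17/134)
j=7 picked index 7: u0 ∈ [35/804, 119/804)
j=8 picked index 7: u0 ∈ [-8/201, 13/201)
j=9 picked index 8: u0 ∈ [-5/268, 31/268)
j=10 picked index 9: u0 ∈ [13/402, 61/402)
j=11 picked index 9: u0 ∈ [-41/804, 55/804)
intersection: [35/804, 17/268)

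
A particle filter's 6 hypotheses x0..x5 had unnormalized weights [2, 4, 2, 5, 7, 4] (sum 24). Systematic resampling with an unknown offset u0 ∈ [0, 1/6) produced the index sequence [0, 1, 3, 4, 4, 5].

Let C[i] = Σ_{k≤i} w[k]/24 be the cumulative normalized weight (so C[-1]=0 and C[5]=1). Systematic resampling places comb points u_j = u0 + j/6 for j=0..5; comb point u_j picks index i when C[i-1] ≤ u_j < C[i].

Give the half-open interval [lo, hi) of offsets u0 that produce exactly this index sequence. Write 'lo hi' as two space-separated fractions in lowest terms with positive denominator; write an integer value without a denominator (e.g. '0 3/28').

1/24 1/12

C = [1/12, 1/4, 1/3, 13/24, 5/6, 1]
j=0 picked index 0: u0 ∈ [0, 1/12)
j=1 picked index 1: u0 ∈ [-1/12, 1/12)
j=2 picked index 3: u0 ∈ [0, 5/24)
j=3 picked index 4: u0 ∈ [1/24, 1/3)
j=4 picked index 4: u0 ∈ [-1/8, 1/6)
j=5 picked index 5: u0 ∈ [0, 1/6)
intersection: [1/24, 1/12)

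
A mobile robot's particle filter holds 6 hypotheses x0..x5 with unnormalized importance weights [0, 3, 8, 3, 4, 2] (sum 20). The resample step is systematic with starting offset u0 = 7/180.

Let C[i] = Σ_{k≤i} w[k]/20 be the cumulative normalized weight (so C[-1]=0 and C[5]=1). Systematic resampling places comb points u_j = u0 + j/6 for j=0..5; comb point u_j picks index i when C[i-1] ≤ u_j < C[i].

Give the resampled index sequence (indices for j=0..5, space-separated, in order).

1 2 2 2 4 4

C = [0, 3/20, 11/20, 7/10, 9/10, 1]
j=0: u_0=7/180 ∈ [0, 3/20) → index 1
j=1: u_1=37/180 ∈ [3/20, 11/20) → index 2
j=2: u_2=67/180 ∈ [3/20, 11/20) → index 2
j=3: u_3=97/180 ∈ [3/20, 11/20) → index 2
j=4: u_4=127/180 ∈ [7/10, 9/10) → index 4
j=5: u_5=157/180 ∈ [7/10, 9/10) → index 4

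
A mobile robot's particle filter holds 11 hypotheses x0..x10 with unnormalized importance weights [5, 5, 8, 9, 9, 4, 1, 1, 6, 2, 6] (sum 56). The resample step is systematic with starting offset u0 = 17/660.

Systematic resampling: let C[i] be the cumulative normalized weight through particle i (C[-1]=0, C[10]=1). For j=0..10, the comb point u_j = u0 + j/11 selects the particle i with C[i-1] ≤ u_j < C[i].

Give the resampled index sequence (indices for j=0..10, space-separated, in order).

C = [5/56, 5/28, 9/28, 27/56, 9/14, 5/7, 41/56, 3/4, 6/7, 25/28, 1]
j=0: u_0=17/660 ∈ [0, 5/56) → index 0
j=1: u_1=7/60 ∈ [5/56, 5/28) → index 1
j=2: u_2=137/660 ∈ [5/28, 9/28) → index 2
j=3: u_3=197/660 ∈ [5/28, 9/28) → index 2
j=4: u_4=257/660 ∈ [9/28, 27/56) → index 3
j=5: u_5=317/660 ∈ [9/28, 27/56) → index 3
j=6: u_6=377/660 ∈ [27/56, 9/14) → index 4
j=7: u_7=437/660 ∈ [9/14, 5/7) → index 5
j=8: u_8=497/660 ∈ [3/4, 6/7) → index 8
j=9: u_9=557/660 ∈ [3/4, 6/7) → index 8
j=10: u_10=617/660 ∈ [25/28, 1) → index 10

0 1 2 2 3 3 4 5 8 8 10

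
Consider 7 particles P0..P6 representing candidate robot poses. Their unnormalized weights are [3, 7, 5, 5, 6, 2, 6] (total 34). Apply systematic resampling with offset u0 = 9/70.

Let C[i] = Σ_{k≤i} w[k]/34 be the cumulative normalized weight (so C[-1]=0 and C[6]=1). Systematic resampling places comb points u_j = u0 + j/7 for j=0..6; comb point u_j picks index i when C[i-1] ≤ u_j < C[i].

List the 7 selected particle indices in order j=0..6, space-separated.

1 1 2 3 4 6 6

C = [3/34, 5/17, 15/34, 10/17, 13/17, 14/17, 1]
j=0: u_0=9/70 ∈ [3/34, 5/17) → index 1
j=1: u_1=19/70 ∈ [3/34, 5/17) → index 1
j=2: u_2=29/70 ∈ [5/17, 15/34) → index 2
j=3: u_3=39/70 ∈ [15/34, 10/17) → index 3
j=4: u_4=7/10 ∈ [10/17, 13/17) → index 4
j=5: u_5=59/70 ∈ [14/17, 1) → index 6
j=6: u_6=69/70 ∈ [14/17, 1) → index 6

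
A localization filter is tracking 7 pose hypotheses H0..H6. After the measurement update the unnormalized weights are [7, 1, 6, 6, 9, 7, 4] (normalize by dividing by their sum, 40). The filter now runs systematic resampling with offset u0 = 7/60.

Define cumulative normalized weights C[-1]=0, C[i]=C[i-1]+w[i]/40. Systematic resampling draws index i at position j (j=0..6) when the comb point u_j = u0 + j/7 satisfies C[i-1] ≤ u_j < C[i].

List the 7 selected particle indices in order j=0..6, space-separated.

C = [7/40, 1/5, 7/20, 1/2, 29/40, 9/10, 1]
j=0: u_0=7/60 ∈ [0, 7/40) → index 0
j=1: u_1=109/420 ∈ [1/5, 7/20) → index 2
j=2: u_2=169/420 ∈ [7/20, 1/2) → index 3
j=3: u_3=229/420 ∈ [1/2, 29/40) → index 4
j=4: u_4=289/420 ∈ [1/2, 29/40) → index 4
j=5: u_5=349/420 ∈ [29/40, 9/10) → index 5
j=6: u_6=409/420 ∈ [9/10, 1) → index 6

0 2 3 4 4 5 6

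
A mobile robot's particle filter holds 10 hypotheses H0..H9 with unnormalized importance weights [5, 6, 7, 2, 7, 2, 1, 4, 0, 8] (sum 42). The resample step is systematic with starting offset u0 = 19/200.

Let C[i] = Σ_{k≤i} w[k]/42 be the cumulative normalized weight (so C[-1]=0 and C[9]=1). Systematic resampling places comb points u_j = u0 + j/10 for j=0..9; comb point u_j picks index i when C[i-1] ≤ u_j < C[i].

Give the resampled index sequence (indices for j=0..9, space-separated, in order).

0 1 2 2 4 4 6 7 9 9

C = [5/42, 11/42, 3/7, 10/21, 9/14, 29/42, 5/7, 17/21, 17/21, 1]
j=0: u_0=19/200 ∈ [0, 5/42) → index 0
j=1: u_1=39/200 ∈ [5/42, 11/42) → index 1
j=2: u_2=59/200 ∈ [11/42, 3/7) → index 2
j=3: u_3=79/200 ∈ [11/42, 3/7) → index 2
j=4: u_4=99/200 ∈ [10/21, 9/14) → index 4
j=5: u_5=119/200 ∈ [10/21, 9/14) → index 4
j=6: u_6=139/200 ∈ [29/42, 5/7) → index 6
j=7: u_7=159/200 ∈ [5/7, 17/21) → index 7
j=8: u_8=179/200 ∈ [17/21, 1) → index 9
j=9: u_9=199/200 ∈ [17/21, 1) → index 9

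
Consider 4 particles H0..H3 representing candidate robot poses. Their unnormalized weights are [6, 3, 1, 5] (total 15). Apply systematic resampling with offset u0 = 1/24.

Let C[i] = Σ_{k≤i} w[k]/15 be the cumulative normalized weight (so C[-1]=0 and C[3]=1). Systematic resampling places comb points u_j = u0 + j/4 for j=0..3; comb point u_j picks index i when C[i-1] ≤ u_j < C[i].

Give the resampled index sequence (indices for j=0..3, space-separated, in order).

C = [2/5, 3/5, 2/3, 1]
j=0: u_0=1/24 ∈ [0, 2/5) → index 0
j=1: u_1=7/24 ∈ [0, 2/5) → index 0
j=2: u_2=13/24 ∈ [2/5, 3/5) → index 1
j=3: u_3=19/24 ∈ [2/3, 1) → index 3

0 0 1 3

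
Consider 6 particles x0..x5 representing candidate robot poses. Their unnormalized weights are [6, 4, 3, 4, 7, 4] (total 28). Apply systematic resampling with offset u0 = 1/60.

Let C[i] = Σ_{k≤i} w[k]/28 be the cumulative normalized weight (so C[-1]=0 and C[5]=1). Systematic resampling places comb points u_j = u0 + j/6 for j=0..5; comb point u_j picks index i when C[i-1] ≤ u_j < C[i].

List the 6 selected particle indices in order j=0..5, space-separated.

C = [3/14, 5/14, 13/28, 17/28, 6/7, 1]
j=0: u_0=1/60 ∈ [0, 3/14) → index 0
j=1: u_1=11/60 ∈ [0, 3/14) → index 0
j=2: u_2=7/20 ∈ [3/14, 5/14) → index 1
j=3: u_3=31/60 ∈ [13/28, 17/28) → index 3
j=4: u_4=41/60 ∈ [17/28, 6/7) → index 4
j=5: u_5=17/20 ∈ [17/28, 6/7) → index 4

0 0 1 3 4 4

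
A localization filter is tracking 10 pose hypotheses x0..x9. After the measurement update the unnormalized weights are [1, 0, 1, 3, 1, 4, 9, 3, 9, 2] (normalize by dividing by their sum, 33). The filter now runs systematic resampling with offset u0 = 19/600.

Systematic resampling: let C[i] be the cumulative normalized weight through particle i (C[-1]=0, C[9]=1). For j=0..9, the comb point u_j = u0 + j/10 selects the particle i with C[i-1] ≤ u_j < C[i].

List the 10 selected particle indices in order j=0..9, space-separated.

2 3 5 6 6 6 7 8 8 8

C = [1/33, 1/33, 2/33, 5/33, 2/11, 10/33, 19/33, 2/3, 31/33, 1]
j=0: u_0=19/600 ∈ [1/33, 2/33) → index 2
j=1: u_1=79/600 ∈ [2/33, 5/33) → index 3
j=2: u_2=139/600 ∈ [2/11, 10/33) → index 5
j=3: u_3=199/600 ∈ [10/33, 19/33) → index 6
j=4: u_4=259/600 ∈ [10/33, 19/33) → index 6
j=5: u_5=319/600 ∈ [10/33, 19/33) → index 6
j=6: u_6=379/600 ∈ [19/33, 2/3) → index 7
j=7: u_7=439/600 ∈ [2/3, 31/33) → index 8
j=8: u_8=499/600 ∈ [2/3, 31/33) → index 8
j=9: u_9=559/600 ∈ [2/3, 31/33) → index 8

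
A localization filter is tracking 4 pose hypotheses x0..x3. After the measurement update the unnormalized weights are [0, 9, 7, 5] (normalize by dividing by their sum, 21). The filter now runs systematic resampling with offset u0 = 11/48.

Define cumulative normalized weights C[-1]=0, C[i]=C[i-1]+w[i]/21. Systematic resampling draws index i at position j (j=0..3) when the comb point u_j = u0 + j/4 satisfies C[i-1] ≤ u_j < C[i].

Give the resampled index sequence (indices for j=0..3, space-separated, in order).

1 2 2 3

C = [0, 3/7, 16/21, 1]
j=0: u_0=11/48 ∈ [0, 3/7) → index 1
j=1: u_1=23/48 ∈ [3/7, 16/21) → index 2
j=2: u_2=35/48 ∈ [3/7, 16/21) → index 2
j=3: u_3=47/48 ∈ [16/21, 1) → index 3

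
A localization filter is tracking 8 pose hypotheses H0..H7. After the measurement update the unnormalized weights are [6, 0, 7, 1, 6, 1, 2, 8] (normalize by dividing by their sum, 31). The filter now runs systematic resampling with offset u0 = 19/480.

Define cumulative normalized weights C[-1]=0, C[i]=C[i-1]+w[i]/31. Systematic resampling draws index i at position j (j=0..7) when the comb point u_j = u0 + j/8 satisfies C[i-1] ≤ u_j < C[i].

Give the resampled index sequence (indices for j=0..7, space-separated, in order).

C = [6/31, 6/31, 13/31, 14/31, 20/31, 21/31, 23/31, 1]
j=0: u_0=19/480 ∈ [0, 6/31) → index 0
j=1: u_1=79/480 ∈ [0, 6/31) → index 0
j=2: u_2=139/480 ∈ [6/31, 13/31) → index 2
j=3: u_3=199/480 ∈ [6/31, 13/31) → index 2
j=4: u_4=259/480 ∈ [14/31, 20/31) → index 4
j=5: u_5=319/480 ∈ [20/31, 21/31) → index 5
j=6: u_6=379/480 ∈ [23/31, 1) → index 7
j=7: u_7=439/480 ∈ [23/31, 1) → index 7

0 0 2 2 4 5 7 7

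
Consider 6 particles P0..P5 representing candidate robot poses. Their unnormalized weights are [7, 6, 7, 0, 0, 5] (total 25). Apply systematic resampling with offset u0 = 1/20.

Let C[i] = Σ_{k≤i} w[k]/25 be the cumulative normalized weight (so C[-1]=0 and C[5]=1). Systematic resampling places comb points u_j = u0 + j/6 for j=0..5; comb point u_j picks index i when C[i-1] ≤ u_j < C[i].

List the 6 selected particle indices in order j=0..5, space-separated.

0 0 1 2 2 5

C = [7/25, 13/25, 4/5, 4/5, 4/5, 1]
j=0: u_0=1/20 ∈ [0, 7/25) → index 0
j=1: u_1=13/60 ∈ [0, 7/25) → index 0
j=2: u_2=23/60 ∈ [7/25, 13/25) → index 1
j=3: u_3=11/20 ∈ [13/25, 4/5) → index 2
j=4: u_4=43/60 ∈ [13/25, 4/5) → index 2
j=5: u_5=53/60 ∈ [4/5, 1) → index 5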